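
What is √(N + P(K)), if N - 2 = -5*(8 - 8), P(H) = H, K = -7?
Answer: I*√5 ≈ 2.2361*I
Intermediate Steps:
N = 2 (N = 2 - 5*(8 - 8) = 2 - 5*0 = 2 + 0 = 2)
√(N + P(K)) = √(2 - 7) = √(-5) = I*√5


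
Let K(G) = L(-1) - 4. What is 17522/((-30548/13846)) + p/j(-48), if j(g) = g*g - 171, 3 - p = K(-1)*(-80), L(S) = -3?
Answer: -18482261344/2327103 ≈ -7942.2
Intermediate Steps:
K(G) = -7 (K(G) = -3 - 4 = -7)
p = -557 (p = 3 - (-7)*(-80) = 3 - 1*560 = 3 - 560 = -557)
j(g) = -171 + g**2 (j(g) = g**2 - 171 = -171 + g**2)
17522/((-30548/13846)) + p/j(-48) = 17522/((-30548/13846)) - 557/(-171 + (-48)**2) = 17522/((-30548*1/13846)) - 557/(-171 + 2304) = 17522/(-2182/989) - 557/2133 = 17522*(-989/2182) - 557*1/2133 = -8664629/1091 - 557/2133 = -18482261344/2327103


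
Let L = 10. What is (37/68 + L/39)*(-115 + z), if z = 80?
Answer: -74305/2652 ≈ -28.018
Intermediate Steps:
(37/68 + L/39)*(-115 + z) = (37/68 + 10/39)*(-115 + 80) = (37*(1/68) + 10*(1/39))*(-35) = (37/68 + 10/39)*(-35) = (2123/2652)*(-35) = -74305/2652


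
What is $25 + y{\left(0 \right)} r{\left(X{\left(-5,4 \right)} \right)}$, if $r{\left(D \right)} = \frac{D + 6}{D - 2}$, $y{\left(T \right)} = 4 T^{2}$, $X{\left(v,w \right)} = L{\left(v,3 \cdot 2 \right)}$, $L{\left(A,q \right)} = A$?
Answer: $25$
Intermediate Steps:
$X{\left(v,w \right)} = v$
$r{\left(D \right)} = \frac{6 + D}{-2 + D}$
$25 + y{\left(0 \right)} r{\left(X{\left(-5,4 \right)} \right)} = 25 + 4 \cdot 0^{2} \frac{6 - 5}{-2 - 5} = 25 + 4 \cdot 0 \frac{1}{-7} \cdot 1 = 25 + 0 \left(\left(- \frac{1}{7}\right) 1\right) = 25 + 0 \left(- \frac{1}{7}\right) = 25 + 0 = 25$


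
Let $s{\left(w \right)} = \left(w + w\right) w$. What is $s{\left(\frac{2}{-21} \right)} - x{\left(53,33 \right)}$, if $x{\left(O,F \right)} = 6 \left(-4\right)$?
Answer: $\frac{10592}{441} \approx 24.018$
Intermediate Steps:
$x{\left(O,F \right)} = -24$
$s{\left(w \right)} = 2 w^{2}$ ($s{\left(w \right)} = 2 w w = 2 w^{2}$)
$s{\left(\frac{2}{-21} \right)} - x{\left(53,33 \right)} = 2 \left(\frac{2}{-21}\right)^{2} - -24 = 2 \left(2 \left(- \frac{1}{21}\right)\right)^{2} + 24 = 2 \left(- \frac{2}{21}\right)^{2} + 24 = 2 \cdot \frac{4}{441} + 24 = \frac{8}{441} + 24 = \frac{10592}{441}$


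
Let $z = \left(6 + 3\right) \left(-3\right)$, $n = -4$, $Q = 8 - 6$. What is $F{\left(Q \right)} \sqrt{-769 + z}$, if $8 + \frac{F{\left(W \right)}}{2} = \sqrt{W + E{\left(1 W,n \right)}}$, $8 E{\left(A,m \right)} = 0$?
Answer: $4 i \sqrt{199} \left(-8 + \sqrt{2}\right) \approx - 371.62 i$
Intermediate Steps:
$Q = 2$
$E{\left(A,m \right)} = 0$ ($E{\left(A,m \right)} = \frac{1}{8} \cdot 0 = 0$)
$z = -27$ ($z = 9 \left(-3\right) = -27$)
$F{\left(W \right)} = -16 + 2 \sqrt{W}$ ($F{\left(W \right)} = -16 + 2 \sqrt{W + 0} = -16 + 2 \sqrt{W}$)
$F{\left(Q \right)} \sqrt{-769 + z} = \left(-16 + 2 \sqrt{2}\right) \sqrt{-769 - 27} = \left(-16 + 2 \sqrt{2}\right) \sqrt{-796} = \left(-16 + 2 \sqrt{2}\right) 2 i \sqrt{199} = 2 i \sqrt{199} \left(-16 + 2 \sqrt{2}\right)$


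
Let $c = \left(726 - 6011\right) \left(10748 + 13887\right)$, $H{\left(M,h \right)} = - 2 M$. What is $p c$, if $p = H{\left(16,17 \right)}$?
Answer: $4166271200$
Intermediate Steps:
$p = -32$ ($p = \left(-2\right) 16 = -32$)
$c = -130195975$ ($c = \left(-5285\right) 24635 = -130195975$)
$p c = \left(-32\right) \left(-130195975\right) = 4166271200$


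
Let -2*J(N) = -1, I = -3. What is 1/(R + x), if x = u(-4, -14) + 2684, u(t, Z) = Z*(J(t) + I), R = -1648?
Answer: 1/1071 ≈ 0.00093371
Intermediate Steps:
J(N) = 1/2 (J(N) = -1/2*(-1) = 1/2)
u(t, Z) = -5*Z/2 (u(t, Z) = Z*(1/2 - 3) = Z*(-5/2) = -5*Z/2)
x = 2719 (x = -5/2*(-14) + 2684 = 35 + 2684 = 2719)
1/(R + x) = 1/(-1648 + 2719) = 1/1071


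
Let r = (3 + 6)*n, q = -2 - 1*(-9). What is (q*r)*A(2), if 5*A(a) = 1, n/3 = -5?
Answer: -189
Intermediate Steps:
n = -15 (n = 3*(-5) = -15)
A(a) = ⅕ (A(a) = (⅕)*1 = ⅕)
q = 7 (q = -2 + 9 = 7)
r = -135 (r = (3 + 6)*(-15) = 9*(-15) = -135)
(q*r)*A(2) = (7*(-135))*(⅕) = -945*⅕ = -189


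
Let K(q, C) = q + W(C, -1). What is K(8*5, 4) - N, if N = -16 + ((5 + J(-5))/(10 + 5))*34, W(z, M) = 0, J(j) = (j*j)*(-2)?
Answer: 158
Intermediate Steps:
J(j) = -2*j**2 (J(j) = j**2*(-2) = -2*j**2)
N = -118 (N = -16 + ((5 - 2*(-5)**2)/(10 + 5))*34 = -16 + ((5 - 2*25)/15)*34 = -16 + ((5 - 50)*(1/15))*34 = -16 - 45*1/15*34 = -16 - 3*34 = -16 - 102 = -118)
K(q, C) = q (K(q, C) = q + 0 = q)
K(8*5, 4) - N = 8*5 - 1*(-118) = 40 + 118 = 158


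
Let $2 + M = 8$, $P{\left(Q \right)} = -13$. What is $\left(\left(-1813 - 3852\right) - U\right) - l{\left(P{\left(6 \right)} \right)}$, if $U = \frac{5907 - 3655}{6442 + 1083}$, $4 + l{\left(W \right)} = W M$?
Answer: $- \frac{42014327}{7525} \approx -5583.3$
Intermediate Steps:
$M = 6$ ($M = -2 + 8 = 6$)
$l{\left(W \right)} = -4 + 6 W$ ($l{\left(W \right)} = -4 + W 6 = -4 + 6 W$)
$U = \frac{2252}{7525} \approx 0.29927$
$\left(\left(-1813 - 3852\right) - U\right) - l{\left(P{\left(6 \right)} \right)} = \left(\left(-1813 - 3852\right) - \frac{2252}{7525}\right) - \left(-4 + 6 \left(-13\right)\right) = \left(\left(-1813 - 3852\right) - \frac{2252}{7525}\right) - \left(-4 - 78\right) = \left(-5665 - \frac{2252}{7525}\right) - -82 = - \frac{42631377}{7525} + 82 = - \frac{42014327}{7525}$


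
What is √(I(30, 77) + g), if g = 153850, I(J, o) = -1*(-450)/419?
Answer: 20*√67525621/419 ≈ 392.24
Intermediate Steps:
I(J, o) = 450/419 (I(J, o) = 450*(1/419) = 450/419)
√(I(30, 77) + g) = √(450/419 + 153850) = √(64463600/419) = 20*√67525621/419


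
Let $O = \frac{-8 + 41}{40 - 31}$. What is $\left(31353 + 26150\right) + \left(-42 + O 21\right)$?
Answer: $57538$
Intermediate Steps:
$O = \frac{11}{3}$ ($O = \frac{33}{9} = 33 \cdot \frac{1}{9} = \frac{11}{3} \approx 3.6667$)
$\left(31353 + 26150\right) + \left(-42 + O 21\right) = \left(31353 + 26150\right) + \left(-42 + \frac{11}{3} \cdot 21\right) = 57503 + \left(-42 + 77\right) = 57503 + 35 = 57538$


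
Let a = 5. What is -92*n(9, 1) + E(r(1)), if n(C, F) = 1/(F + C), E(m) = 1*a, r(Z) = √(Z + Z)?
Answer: -21/5 ≈ -4.2000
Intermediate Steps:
r(Z) = √2*√Z (r(Z) = √(2*Z) = √2*√Z)
E(m) = 5 (E(m) = 1*5 = 5)
n(C, F) = 1/(C + F)
-92*n(9, 1) + E(r(1)) = -92/(9 + 1) + 5 = -92/10 + 5 = -92*⅒ + 5 = -46/5 + 5 = -21/5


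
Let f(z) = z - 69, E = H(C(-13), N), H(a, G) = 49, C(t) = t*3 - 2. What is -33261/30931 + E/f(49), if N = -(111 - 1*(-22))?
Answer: -2180839/618620 ≈ -3.5253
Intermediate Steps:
N = -133 (N = -(111 + 22) = -1*133 = -133)
C(t) = -2 + 3*t (C(t) = 3*t - 2 = -2 + 3*t)
E = 49
f(z) = -69 + z
-33261/30931 + E/f(49) = -33261/30931 + 49/(-69 + 49) = -33261*1/30931 + 49/(-20) = -33261/30931 + 49*(-1/20) = -33261/30931 - 49/20 = -2180839/618620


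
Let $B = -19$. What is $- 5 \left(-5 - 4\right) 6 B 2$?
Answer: $-10260$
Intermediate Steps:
$- 5 \left(-5 - 4\right) 6 B 2 = - 5 \left(-5 - 4\right) 6 \left(-19\right) 2 = \left(-5\right) \left(-9\right) 6 \left(-19\right) 2 = 45 \cdot 6 \left(-19\right) 2 = 270 \left(-19\right) 2 = \left(-5130\right) 2 = -10260$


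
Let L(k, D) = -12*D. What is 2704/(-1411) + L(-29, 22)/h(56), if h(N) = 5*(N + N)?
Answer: -235843/98770 ≈ -2.3878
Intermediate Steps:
h(N) = 10*N (h(N) = 5*(2*N) = 10*N)
2704/(-1411) + L(-29, 22)/h(56) = 2704/(-1411) + (-12*22)/((10*56)) = 2704*(-1/1411) - 264/560 = -2704/1411 - 264*1/560 = -2704/1411 - 33/70 = -235843/98770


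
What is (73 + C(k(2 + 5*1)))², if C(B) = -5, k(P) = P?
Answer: 4624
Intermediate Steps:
(73 + C(k(2 + 5*1)))² = (73 - 5)² = 68² = 4624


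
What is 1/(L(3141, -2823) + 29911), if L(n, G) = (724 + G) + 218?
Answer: 1/28030 ≈ 3.5676e-5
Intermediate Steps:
L(n, G) = 942 + G
1/(L(3141, -2823) + 29911) = 1/((942 - 2823) + 29911) = 1/(-1881 + 29911) = 1/28030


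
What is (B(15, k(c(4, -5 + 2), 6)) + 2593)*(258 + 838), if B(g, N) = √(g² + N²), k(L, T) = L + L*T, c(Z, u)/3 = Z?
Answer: 2841928 + 3288*√809 ≈ 2.9354e+6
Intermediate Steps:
c(Z, u) = 3*Z
B(g, N) = √(N² + g²)
(B(15, k(c(4, -5 + 2), 6)) + 2593)*(258 + 838) = (√(((3*4)*(1 + 6))² + 15²) + 2593)*(258 + 838) = (√((12*7)² + 225) + 2593)*1096 = (√(84² + 225) + 2593)*1096 = (√(7056 + 225) + 2593)*1096 = (√7281 + 2593)*1096 = (3*√809 + 2593)*1096 = (2593 + 3*√809)*1096 = 2841928 + 3288*√809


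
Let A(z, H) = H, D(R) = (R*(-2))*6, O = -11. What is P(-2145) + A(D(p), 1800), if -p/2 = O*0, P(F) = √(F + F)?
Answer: 1800 + I*√4290 ≈ 1800.0 + 65.498*I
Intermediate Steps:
P(F) = √2*√F (P(F) = √(2*F) = √2*√F)
p = 0 (p = -(-22)*0 = -2*0 = 0)
D(R) = -12*R (D(R) = -2*R*6 = -12*R)
P(-2145) + A(D(p), 1800) = √2*√(-2145) + 1800 = √2*(I*√2145) + 1800 = I*√4290 + 1800 = 1800 + I*√4290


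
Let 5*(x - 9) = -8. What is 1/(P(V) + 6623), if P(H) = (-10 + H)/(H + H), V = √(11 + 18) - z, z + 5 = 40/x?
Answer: 261466511/1731805021171 + 6845*√29/1731805021171 ≈ 0.00015100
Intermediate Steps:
x = 37/5 (x = 9 + (⅕)*(-8) = 9 - 8/5 = 37/5 ≈ 7.4000)
z = 15/37 (z = -5 + 40/(37/5) = -5 + 40*(5/37) = -5 + 200/37 = 15/37 ≈ 0.40541)
V = -15/37 + √29 (V = √(11 + 18) - 1*15/37 = √29 - 15/37 = -15/37 + √29 ≈ 4.9798)
P(H) = (-10 + H)/(2*H) (P(H) = (-10 + H)/((2*H)) = (-10 + H)*(1/(2*H)) = (-10 + H)/(2*H))
1/(P(V) + 6623) = 1/((-10 + (-15/37 + √29))/(2*(-15/37 + √29)) + 6623) = 1/((-385/37 + √29)/(2*(-15/37 + √29)) + 6623) = 1/(6623 + (-385/37 + √29)/(2*(-15/37 + √29)))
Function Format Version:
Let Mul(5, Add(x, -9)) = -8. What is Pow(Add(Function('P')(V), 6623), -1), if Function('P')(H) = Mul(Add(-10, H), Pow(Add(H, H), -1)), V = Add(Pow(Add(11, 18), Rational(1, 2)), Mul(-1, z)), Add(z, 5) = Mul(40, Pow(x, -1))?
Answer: Add(Rational(261466511, 1731805021171), Mul(Rational(6845, 1731805021171), Pow(29, Rational(1, 2)))) ≈ 0.00015100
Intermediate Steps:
x = Rational(37, 5) (x = Add(9, Mul(Rational(1, 5), -8)) = Add(9, Rational(-8, 5)) = Rational(37, 5) ≈ 7.4000)
z = Rational(15, 37) (z = Add(-5, Mul(40, Pow(Rational(37, 5), -1))) = Add(-5, Mul(40, Rational(5, 37))) = Add(-5, Rational(200, 37)) = Rational(15, 37) ≈ 0.40541)
V = Add(Rational(-15, 37), Pow(29, Rational(1, 2))) (V = Add(Pow(Add(11, 18), Rational(1, 2)), Mul(-1, Rational(15, 37))) = Add(Pow(29, Rational(1, 2)), Rational(-15, 37)) = Add(Rational(-15, 37), Pow(29, Rational(1, 2))) ≈ 4.9798)
Function('P')(H) = Mul(Rational(1, 2), Pow(H, -1), Add(-10, H)) (Function('P')(H) = Mul(Add(-10, H), Pow(Mul(2, H), -1)) = Mul(Add(-10, H), Mul(Rational(1, 2), Pow(H, -1))) = Mul(Rational(1, 2), Pow(H, -1), Add(-10, H)))
Pow(Add(Function('P')(V), 6623), -1) = Pow(Add(Mul(Rational(1, 2), Pow(Add(Rational(-15, 37), Pow(29, Rational(1, 2))), -1), Add(-10, Add(Rational(-15, 37), Pow(29, Rational(1, 2))))), 6623), -1) = Pow(Add(Mul(Rational(1, 2), Pow(Add(Rational(-15, 37), Pow(29, Rational(1, 2))), -1), Add(Rational(-385, 37), Pow(29, Rational(1, 2)))), 6623), -1) = Pow(Add(6623, Mul(Rational(1, 2), Pow(Add(Rational(-15, 37), Pow(29, Rational(1, 2))), -1), Add(Rational(-385, 37), Pow(29, Rational(1, 2))))), -1)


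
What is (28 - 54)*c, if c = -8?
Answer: 208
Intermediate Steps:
(28 - 54)*c = (28 - 54)*(-8) = -26*(-8) = 208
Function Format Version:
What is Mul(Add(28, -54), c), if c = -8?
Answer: 208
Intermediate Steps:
Mul(Add(28, -54), c) = Mul(Add(28, -54), -8) = Mul(-26, -8) = 208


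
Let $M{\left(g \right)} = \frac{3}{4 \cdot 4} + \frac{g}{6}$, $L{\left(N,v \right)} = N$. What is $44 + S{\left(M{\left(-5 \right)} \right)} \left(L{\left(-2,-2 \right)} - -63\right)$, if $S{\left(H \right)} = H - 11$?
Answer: $- \frac{31987}{48} \approx -666.4$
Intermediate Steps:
$M{\left(g \right)} = \frac{3}{16} + \frac{g}{6}$ ($M{\left(g \right)} = \frac{3}{16} + g \frac{1}{6} = 3 \cdot \frac{1}{16} + \frac{g}{6} = \frac{3}{16} + \frac{g}{6}$)
$S{\left(H \right)} = -11 + H$
$44 + S{\left(M{\left(-5 \right)} \right)} \left(L{\left(-2,-2 \right)} - -63\right) = 44 + \left(-11 + \left(\frac{3}{16} + \frac{1}{6} \left(-5\right)\right)\right) \left(-2 - -63\right) = 44 + \left(-11 + \left(\frac{3}{16} - \frac{5}{6}\right)\right) \left(-2 + 63\right) = 44 + \left(-11 - \frac{31}{48}\right) 61 = 44 - \frac{34099}{48} = - \frac{31987}{48}$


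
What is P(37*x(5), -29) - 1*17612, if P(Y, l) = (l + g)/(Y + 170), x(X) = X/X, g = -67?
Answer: -1215260/69 ≈ -17612.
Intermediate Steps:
x(X) = 1
P(Y, l) = (-67 + l)/(170 + Y) (P(Y, l) = (l - 67)/(Y + 170) = (-67 + l)/(170 + Y))
P(37*x(5), -29) - 1*17612 = (-67 - 29)/(170 + 37*1) - 1*17612 = -96/(170 + 37) - 17612 = -96/207 - 17612 = (1/207)*(-96) - 17612 = -32/69 - 17612 = -1215260/69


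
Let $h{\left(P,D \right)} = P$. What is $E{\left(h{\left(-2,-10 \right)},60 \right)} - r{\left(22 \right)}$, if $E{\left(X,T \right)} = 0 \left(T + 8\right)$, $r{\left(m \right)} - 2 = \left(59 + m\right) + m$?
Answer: $-105$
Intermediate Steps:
$r{\left(m \right)} = 61 + 2 m$ ($r{\left(m \right)} = 2 + \left(\left(59 + m\right) + m\right) = 2 + \left(59 + 2 m\right) = 61 + 2 m$)
$E{\left(X,T \right)} = 0$ ($E{\left(X,T \right)} = 0 \left(8 + T\right) = 0$)
$E{\left(h{\left(-2,-10 \right)},60 \right)} - r{\left(22 \right)} = 0 - \left(61 + 2 \cdot 22\right) = 0 - \left(61 + 44\right) = 0 - 105 = -105$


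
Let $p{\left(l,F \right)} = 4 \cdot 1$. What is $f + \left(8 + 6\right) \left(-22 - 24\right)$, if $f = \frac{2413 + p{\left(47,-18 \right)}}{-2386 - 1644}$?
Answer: $- \frac{2597737}{4030} \approx -644.6$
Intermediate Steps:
$p{\left(l,F \right)} = 4$
$f = - \frac{2417}{4030}$ ($f = \frac{2413 + 4}{-2386 - 1644} = \frac{2417}{-4030} = 2417 \left(- \frac{1}{4030}\right) = - \frac{2417}{4030} \approx -0.59975$)
$f + \left(8 + 6\right) \left(-22 - 24\right) = - \frac{2417}{4030} + \left(8 + 6\right) \left(-22 - 24\right) = - \frac{2417}{4030} + 14 \left(-46\right) = - \frac{2417}{4030} - 644 = - \frac{2597737}{4030}$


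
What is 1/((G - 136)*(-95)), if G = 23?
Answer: 1/10735 ≈ 9.3153e-5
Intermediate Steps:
1/((G - 136)*(-95)) = 1/((23 - 136)*(-95)) = 1/(-113*(-95)) = 1/10735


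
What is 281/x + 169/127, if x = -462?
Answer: 42391/58674 ≈ 0.72248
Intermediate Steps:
281/x + 169/127 = 281/(-462) + 169/127 = 281*(-1/462) + 169*(1/127) = -281/462 + 169/127 = 42391/58674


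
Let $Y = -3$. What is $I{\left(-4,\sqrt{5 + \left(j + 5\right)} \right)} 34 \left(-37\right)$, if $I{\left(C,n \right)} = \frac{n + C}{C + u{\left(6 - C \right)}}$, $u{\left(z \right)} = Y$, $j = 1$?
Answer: $- \frac{5032}{7} + \frac{1258 \sqrt{11}}{7} \approx -122.81$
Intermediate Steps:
$u{\left(z \right)} = -3$
$I{\left(C,n \right)} = \frac{C + n}{-3 + C}$ ($I{\left(C,n \right)} = \frac{n + C}{C - 3} = \frac{C + n}{-3 + C}$)
$I{\left(-4,\sqrt{5 + \left(j + 5\right)} \right)} 34 \left(-37\right) = \frac{-4 + \sqrt{5 + \left(1 + 5\right)}}{-3 - 4} \cdot 34 \left(-37\right) = \frac{-4 + \sqrt{5 + 6}}{-7} \cdot 34 \left(-37\right) = - \frac{-4 + \sqrt{11}}{7} \cdot 34 \left(-37\right) = \left(\frac{4}{7} - \frac{\sqrt{11}}{7}\right) 34 \left(-37\right) = \left(\frac{136}{7} - \frac{34 \sqrt{11}}{7}\right) \left(-37\right) = - \frac{5032}{7} + \frac{1258 \sqrt{11}}{7}$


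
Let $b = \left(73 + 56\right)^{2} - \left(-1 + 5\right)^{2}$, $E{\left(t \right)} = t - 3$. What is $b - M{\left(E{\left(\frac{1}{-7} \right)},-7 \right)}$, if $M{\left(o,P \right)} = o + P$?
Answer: $\frac{116446}{7} \approx 16635.0$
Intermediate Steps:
$E{\left(t \right)} = -3 + t$
$M{\left(o,P \right)} = P + o$
$b = 16625$ ($b = 129^{2} - 4^{2} = 16641 - 16 = 16625$)
$b - M{\left(E{\left(\frac{1}{-7} \right)},-7 \right)} = 16625 - \left(-7 - \left(3 - \frac{1}{-7}\right)\right) = 16625 - \left(-7 - \frac{22}{7}\right) = 16625 - - \frac{71}{7} = 16625 + \frac{71}{7} = \frac{116446}{7}$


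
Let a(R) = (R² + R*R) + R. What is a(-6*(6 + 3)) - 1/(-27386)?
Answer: 158236309/27386 ≈ 5778.0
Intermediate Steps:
a(R) = R + 2*R² (a(R) = (R² + R²) + R = 2*R² + R = R + 2*R²)
a(-6*(6 + 3)) - 1/(-27386) = (-6*(6 + 3))*(1 + 2*(-6*(6 + 3))) - 1/(-27386) = (-6*9)*(1 + 2*(-6*9)) - 1*(-1/27386) = -54*(1 + 2*(-54)) + 1/27386 = -54*(1 - 108) + 1/27386 = -54*(-107) + 1/27386 = 5778 + 1/27386 = 158236309/27386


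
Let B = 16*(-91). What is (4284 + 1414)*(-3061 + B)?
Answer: -25737866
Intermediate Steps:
B = -1456
(4284 + 1414)*(-3061 + B) = (4284 + 1414)*(-3061 - 1456) = 5698*(-4517) = -25737866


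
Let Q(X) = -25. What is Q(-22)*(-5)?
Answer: 125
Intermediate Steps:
Q(-22)*(-5) = -25*(-5) = 125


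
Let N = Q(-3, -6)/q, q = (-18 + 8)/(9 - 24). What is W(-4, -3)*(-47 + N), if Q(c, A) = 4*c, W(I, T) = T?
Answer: 195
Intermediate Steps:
q = ⅔ (q = -10/(-15) = -10*(-1/15) = ⅔ ≈ 0.66667)
N = -18 (N = (4*(-3))/(⅔) = -12*3/2 = -18)
W(-4, -3)*(-47 + N) = -3*(-47 - 18) = -3*(-65) = 195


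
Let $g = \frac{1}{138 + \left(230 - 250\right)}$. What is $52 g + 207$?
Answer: $\frac{12239}{59} \approx 207.44$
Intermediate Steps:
$g = \frac{1}{118}$ ($g = \frac{1}{138 + \left(230 - 250\right)} = \frac{1}{138 - 20} = \frac{1}{118} \approx 0.0084746$)
$52 g + 207 = 52 \cdot \frac{1}{118} + 207 = \frac{26}{59} + 207 = \frac{12239}{59}$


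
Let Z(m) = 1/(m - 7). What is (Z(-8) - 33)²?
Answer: 246016/225 ≈ 1093.4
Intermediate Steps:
Z(m) = 1/(-7 + m)
(Z(-8) - 33)² = (1/(-7 - 8) - 33)² = (1/(-15) - 33)² = (-1/15 - 33)² = (-496/15)² = 246016/225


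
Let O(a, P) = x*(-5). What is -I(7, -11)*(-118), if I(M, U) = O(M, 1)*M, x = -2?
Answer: 8260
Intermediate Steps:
O(a, P) = 10 (O(a, P) = -2*(-5) = 10)
I(M, U) = 10*M
-I(7, -11)*(-118) = -10*7*(-118) = -1*70*(-118) = -70*(-118) = 8260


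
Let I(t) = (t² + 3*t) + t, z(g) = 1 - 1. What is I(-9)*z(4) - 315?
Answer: -315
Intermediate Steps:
z(g) = 0
I(t) = t² + 4*t
I(-9)*z(4) - 315 = -9*(4 - 9)*0 - 315 = -9*(-5)*0 - 315 = 45*0 - 315 = 0 - 315 = -315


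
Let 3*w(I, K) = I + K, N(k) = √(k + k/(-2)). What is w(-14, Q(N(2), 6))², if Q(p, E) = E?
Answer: 64/9 ≈ 7.1111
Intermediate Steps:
N(k) = √2*√k/2 (N(k) = √(k + k*(-½)) = √(k - k/2) = √(k/2) = √2*√k/2)
w(I, K) = I/3 + K/3 (w(I, K) = (I + K)/3 = I/3 + K/3)
w(-14, Q(N(2), 6))² = ((⅓)*(-14) + (⅓)*6)² = (-14/3 + 2)² = (-8/3)² = 64/9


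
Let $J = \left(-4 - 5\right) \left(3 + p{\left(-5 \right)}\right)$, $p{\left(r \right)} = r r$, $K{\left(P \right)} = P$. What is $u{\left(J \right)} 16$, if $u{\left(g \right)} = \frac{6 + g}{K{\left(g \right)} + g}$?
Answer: $\frac{164}{21} \approx 7.8095$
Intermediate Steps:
$p{\left(r \right)} = r^{2}$
$J = -252$ ($J = \left(-4 - 5\right) \left(3 + \left(-5\right)^{2}\right) = - 9 \left(3 + 25\right) = \left(-9\right) 28 = -252$)
$u{\left(g \right)} = \frac{6 + g}{2 g}$ ($u{\left(g \right)} = \frac{6 + g}{g + g} = \frac{6 + g}{2 g}$)
$u{\left(J \right)} 16 = \frac{6 - 252}{2 \left(-252\right)} 16 = \frac{1}{2} \left(- \frac{1}{252}\right) \left(-246\right) 16 = \frac{41}{84} \cdot 16 = \frac{164}{21}$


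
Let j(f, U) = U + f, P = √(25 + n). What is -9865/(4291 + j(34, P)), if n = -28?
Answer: -42666125/18705628 + 9865*I*√3/18705628 ≈ -2.2809 + 0.00091345*I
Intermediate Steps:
P = I*√3 (P = √(25 - 28) = √(-3) = I*√3 ≈ 1.732*I)
-9865/(4291 + j(34, P)) = -9865/(4291 + (I*√3 + 34)) = -9865/(4291 + (34 + I*√3)) = -9865/(4325 + I*√3)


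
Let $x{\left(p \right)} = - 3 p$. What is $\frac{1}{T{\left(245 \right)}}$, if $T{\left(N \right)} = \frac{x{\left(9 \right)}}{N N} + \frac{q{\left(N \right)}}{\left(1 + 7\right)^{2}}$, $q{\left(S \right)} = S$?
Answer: $\frac{3841600}{14704397} \approx 0.26126$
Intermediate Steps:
$T{\left(N \right)} = - \frac{27}{N^{2}} + \frac{N}{64}$ ($T{\left(N \right)} = \frac{\left(-3\right) 9}{N N} + \frac{N}{\left(1 + 7\right)^{2}} = - \frac{27}{N^{2}} + \frac{N}{8^{2}} = - \frac{27}{N^{2}} + \frac{N}{64}$)
$\frac{1}{T{\left(245 \right)}} = \frac{1}{- \frac{27}{60025} + \frac{1}{64} \cdot 245} = \frac{1}{\left(-27\right) \frac{1}{60025} + \frac{245}{64}} = \frac{1}{- \frac{27}{60025} + \frac{245}{64}} = \frac{1}{\frac{14704397}{3841600}} = \frac{3841600}{14704397}$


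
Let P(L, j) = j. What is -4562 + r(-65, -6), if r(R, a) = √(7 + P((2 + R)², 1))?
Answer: -4562 + 2*√2 ≈ -4559.2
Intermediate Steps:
r(R, a) = 2*√2 (r(R, a) = √(7 + 1) = √8 = 2*√2)
-4562 + r(-65, -6) = -4562 + 2*√2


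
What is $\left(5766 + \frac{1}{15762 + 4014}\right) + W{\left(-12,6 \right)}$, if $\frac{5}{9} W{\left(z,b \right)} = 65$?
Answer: $\frac{116342209}{19776} \approx 5883.0$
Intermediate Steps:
$W{\left(z,b \right)} = 117$ ($W{\left(z,b \right)} = \frac{9}{5} \cdot 65 = 117$)
$\left(5766 + \frac{1}{15762 + 4014}\right) + W{\left(-12,6 \right)} = \left(5766 + \frac{1}{15762 + 4014}\right) + 117 = \left(5766 + \frac{1}{19776}\right) + 117 = \frac{114028417}{19776} + 117 = \frac{116342209}{19776}$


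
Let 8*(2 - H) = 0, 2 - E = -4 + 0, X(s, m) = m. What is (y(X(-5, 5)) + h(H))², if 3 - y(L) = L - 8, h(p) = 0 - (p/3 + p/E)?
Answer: 25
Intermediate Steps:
E = 6 (E = 2 - (-4 + 0) = 2 - 1*(-4) = 2 + 4 = 6)
H = 2 (H = 2 - ⅛*0 = 2 + 0 = 2)
h(p) = -p/2 (h(p) = 0 - (p/3 + p/6) = 0 - p/2 = -p/2)
y(L) = 11 - L (y(L) = 3 - (L - 8) = 3 - (-8 + L) = 3 + (8 - L) = 11 - L)
(y(X(-5, 5)) + h(H))² = ((11 - 1*5) - ½*2)² = ((11 - 5) - 1)² = (6 - 1)² = 5² = 25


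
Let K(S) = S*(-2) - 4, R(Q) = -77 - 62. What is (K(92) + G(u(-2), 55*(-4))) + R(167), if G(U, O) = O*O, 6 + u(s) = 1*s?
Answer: 48073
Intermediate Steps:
R(Q) = -139
u(s) = -6 + s (u(s) = -6 + 1*s = -6 + s)
K(S) = -4 - 2*S (K(S) = -2*S - 4 = -4 - 2*S)
G(U, O) = O**2
(K(92) + G(u(-2), 55*(-4))) + R(167) = ((-4 - 2*92) + (55*(-4))**2) - 139 = ((-4 - 184) + (-220)**2) - 139 = (-188 + 48400) - 139 = 48212 - 139 = 48073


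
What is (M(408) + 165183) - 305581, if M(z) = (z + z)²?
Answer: 525458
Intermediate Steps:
M(z) = 4*z² (M(z) = (2*z)² = 4*z²)
(M(408) + 165183) - 305581 = (4*408² + 165183) - 305581 = (4*166464 + 165183) - 305581 = (665856 + 165183) - 305581 = 831039 - 305581 = 525458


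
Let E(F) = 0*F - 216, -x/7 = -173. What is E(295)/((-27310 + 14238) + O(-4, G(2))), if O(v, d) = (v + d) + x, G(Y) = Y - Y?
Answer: 72/3955 ≈ 0.018205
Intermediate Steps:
x = 1211 (x = -7*(-173) = 1211)
G(Y) = 0
E(F) = -216 (E(F) = 0 - 216 = -216)
O(v, d) = 1211 + d + v (O(v, d) = (v + d) + 1211 = (d + v) + 1211 = 1211 + d + v)
E(295)/((-27310 + 14238) + O(-4, G(2))) = -216/((-27310 + 14238) + (1211 + 0 - 4)) = -216/(-13072 + 1207) = -216/(-11865) = -216*(-1/11865) = 72/3955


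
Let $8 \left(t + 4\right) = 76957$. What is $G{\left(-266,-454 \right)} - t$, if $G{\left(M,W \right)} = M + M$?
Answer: $- \frac{81181}{8} \approx -10148.0$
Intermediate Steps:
$t = \frac{76925}{8}$ ($t = -4 + \frac{1}{8} \cdot 76957 = -4 + \frac{76957}{8} = \frac{76925}{8} \approx 9615.6$)
$G{\left(M,W \right)} = 2 M$
$G{\left(-266,-454 \right)} - t = 2 \left(-266\right) - \frac{76925}{8} = -532 - \frac{76925}{8} = - \frac{81181}{8}$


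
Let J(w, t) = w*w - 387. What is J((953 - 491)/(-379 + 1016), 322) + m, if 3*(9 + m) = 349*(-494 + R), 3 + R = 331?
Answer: -489576214/24843 ≈ -19707.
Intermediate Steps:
R = 328 (R = -3 + 331 = 328)
m = -57961/3 (m = -9 + (349*(-494 + 328))/3 = -9 + (349*(-166))/3 = -9 + (⅓)*(-57934) = -9 - 57934/3 = -57961/3 ≈ -19320.)
J(w, t) = -387 + w² (J(w, t) = w² - 387 = -387 + w²)
J((953 - 491)/(-379 + 1016), 322) + m = (-387 + ((953 - 491)/(-379 + 1016))²) - 57961/3 = (-387 + (462/637)²) - 57961/3 = (-387 + (462*(1/637))²) - 57961/3 = (-387 + (66/91)²) - 57961/3 = (-387 + 4356/8281) - 57961/3 = -3200391/8281 - 57961/3 = -489576214/24843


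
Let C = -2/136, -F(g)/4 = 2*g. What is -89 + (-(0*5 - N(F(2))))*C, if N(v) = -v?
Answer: -1517/17 ≈ -89.235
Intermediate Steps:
F(g) = -8*g
C = -1/68 (C = -2*1/136 = -1/68 ≈ -0.014706)
-89 + (-(0*5 - N(F(2))))*C = -89 - (0*5 - (-1)*(-8*2))*(-1/68) = -89 - (0 - (-1)*(-16))*(-1/68) = -89 - (0 - 1*16)*(-1/68) = -89 - (0 - 16)*(-1/68) = -89 - 1*(-16)*(-1/68) = -89 + 16*(-1/68) = -89 - 4/17 = -1517/17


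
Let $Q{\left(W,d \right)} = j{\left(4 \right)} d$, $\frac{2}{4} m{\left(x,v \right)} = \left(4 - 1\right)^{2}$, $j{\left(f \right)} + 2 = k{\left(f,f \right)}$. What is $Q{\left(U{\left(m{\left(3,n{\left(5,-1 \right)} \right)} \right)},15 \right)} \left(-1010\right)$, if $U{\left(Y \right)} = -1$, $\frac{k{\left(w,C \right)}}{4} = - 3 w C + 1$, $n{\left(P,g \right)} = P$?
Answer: $2878500$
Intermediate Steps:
$k{\left(w,C \right)} = 4 - 12 C w$ ($k{\left(w,C \right)} = 4 \left(- 3 w C + 1\right) = 4 \left(- 3 C w + 1\right) = 4 \left(1 - 3 C w\right) = 4 - 12 C w$)
$j{\left(f \right)} = 2 - 12 f^{2}$ ($j{\left(f \right)} = -2 - \left(-4 + 12 f f\right) = -2 - \left(-4 + 12 f^{2}\right) = 2 - 12 f^{2}$)
$m{\left(x,v \right)} = 18$ ($m{\left(x,v \right)} = 2 \left(4 - 1\right)^{2} = 2 \cdot 3^{2} = 2 \cdot 9 = 18$)
$Q{\left(W,d \right)} = - 190 d$ ($Q{\left(W,d \right)} = \left(2 - 12 \cdot 4^{2}\right) d = \left(2 - 192\right) d = - 190 d$)
$Q{\left(U{\left(m{\left(3,n{\left(5,-1 \right)} \right)} \right)},15 \right)} \left(-1010\right) = \left(-190\right) 15 \left(-1010\right) = \left(-2850\right) \left(-1010\right) = 2878500$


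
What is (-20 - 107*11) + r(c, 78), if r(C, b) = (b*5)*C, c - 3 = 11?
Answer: 4263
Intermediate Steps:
c = 14 (c = 3 + 11 = 14)
r(C, b) = 5*C*b (r(C, b) = (5*b)*C = 5*C*b)
(-20 - 107*11) + r(c, 78) = (-20 - 107*11) + 5*14*78 = (-20 - 1177) + 5460 = -1197 + 5460 = 4263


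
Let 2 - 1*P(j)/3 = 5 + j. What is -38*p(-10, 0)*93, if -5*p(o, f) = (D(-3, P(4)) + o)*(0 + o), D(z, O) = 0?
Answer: 70680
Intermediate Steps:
P(j) = -9 - 3*j (P(j) = 6 - 3*(5 + j) = 6 + (-15 - 3*j) = -9 - 3*j)
p(o, f) = -o²/5 (p(o, f) = -(0 + o)*(0 + o)/5 = -o*o/5 = -o²/5)
-38*p(-10, 0)*93 = -(-38)*(-10)²/5*93 = -(-38)*100/5*93 = -38*(-20)*93 = 760*93 = 70680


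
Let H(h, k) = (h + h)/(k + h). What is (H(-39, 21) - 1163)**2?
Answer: 12082576/9 ≈ 1.3425e+6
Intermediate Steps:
H(h, k) = 2*h/(h + k) (H(h, k) = (2*h)/(h + k) = 2*h/(h + k))
(H(-39, 21) - 1163)**2 = (2*(-39)/(-39 + 21) - 1163)**2 = (2*(-39)/(-18) - 1163)**2 = (2*(-39)*(-1/18) - 1163)**2 = (13/3 - 1163)**2 = (-3476/3)**2 = 12082576/9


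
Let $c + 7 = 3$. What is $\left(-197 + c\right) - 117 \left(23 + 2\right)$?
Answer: $-3126$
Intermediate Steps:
$c = -4$ ($c = -7 + 3 = -4$)
$\left(-197 + c\right) - 117 \left(23 + 2\right) = \left(-197 - 4\right) - 117 \left(23 + 2\right) = -201 - 2925 = -3126$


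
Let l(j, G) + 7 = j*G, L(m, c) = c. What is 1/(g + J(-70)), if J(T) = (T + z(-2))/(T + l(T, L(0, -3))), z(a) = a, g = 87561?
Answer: 133/11645541 ≈ 1.1421e-5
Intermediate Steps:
l(j, G) = -7 + G*j (l(j, G) = -7 + j*G = -7 + G*j)
J(T) = (-2 + T)/(-7 - 2*T) (J(T) = (T - 2)/(T + (-7 - 3*T)) = (-2 + T)/(-7 - 2*T))
1/(g + J(-70)) = 1/(87561 + (2 - 1*(-70))/(7 + 2*(-70))) = 1/(87561 + (2 + 70)/(7 - 140)) = 1/(87561 + 72/(-133)) = 1/(87561 - 1/133*72) = 1/(87561 - 72/133) = 1/(11645541/133) = 133/11645541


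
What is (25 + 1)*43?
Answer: 1118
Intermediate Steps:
(25 + 1)*43 = 26*43 = 1118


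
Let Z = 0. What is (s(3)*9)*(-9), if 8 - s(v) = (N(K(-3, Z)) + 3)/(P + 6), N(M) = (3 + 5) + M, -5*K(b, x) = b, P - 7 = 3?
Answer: -23571/40 ≈ -589.28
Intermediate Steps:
P = 10 (P = 7 + 3 = 10)
K(b, x) = -b/5
N(M) = 8 + M
s(v) = 291/40 (s(v) = 8 - ((8 - ⅕*(-3)) + 3)/(10 + 6) = 8 - ((8 + ⅗) + 3)/16 = 8 - (43/5 + 3)/16 = 8 - 58/(5*16) = 8 - 1*29/40 = 8 - 29/40 = 291/40)
(s(3)*9)*(-9) = ((291/40)*9)*(-9) = (2619/40)*(-9) = -23571/40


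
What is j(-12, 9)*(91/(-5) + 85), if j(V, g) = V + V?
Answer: -8016/5 ≈ -1603.2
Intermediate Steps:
j(V, g) = 2*V
j(-12, 9)*(91/(-5) + 85) = (2*(-12))*(91/(-5) + 85) = -24*(91*(-⅕) + 85) = -24*(-91/5 + 85) = -24*334/5 = -8016/5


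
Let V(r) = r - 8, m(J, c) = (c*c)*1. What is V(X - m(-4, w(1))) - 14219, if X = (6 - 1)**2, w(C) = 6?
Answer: -14238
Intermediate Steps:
X = 25 (X = 5**2 = 25)
m(J, c) = c**2 (m(J, c) = c**2*1 = c**2)
V(r) = -8 + r
V(X - m(-4, w(1))) - 14219 = (-8 + (25 - 1*6**2)) - 14219 = (-8 + (25 - 1*36)) - 14219 = (-8 + (25 - 36)) - 14219 = (-8 - 11) - 14219 = -19 - 14219 = -14238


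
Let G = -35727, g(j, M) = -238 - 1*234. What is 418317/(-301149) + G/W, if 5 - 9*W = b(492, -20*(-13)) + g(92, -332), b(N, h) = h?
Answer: -32307709232/21783111 ≈ -1483.2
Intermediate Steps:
g(j, M) = -472 (g(j, M) = -238 - 234 = -472)
W = 217/9 (W = 5/9 - (-20*(-13) - 472)/9 = 5/9 - (260 - 472)/9 = 5/9 - ⅑*(-212) = 5/9 + 212/9 = 217/9 ≈ 24.111)
418317/(-301149) + G/W = 418317/(-301149) - 35727/217/9 = 418317*(-1/301149) - 35727*9/217 = -139439/100383 - 321543/217 = -32307709232/21783111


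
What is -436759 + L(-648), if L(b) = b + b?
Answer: -438055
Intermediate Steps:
L(b) = 2*b
-436759 + L(-648) = -436759 + 2*(-648) = -436759 - 1296 = -438055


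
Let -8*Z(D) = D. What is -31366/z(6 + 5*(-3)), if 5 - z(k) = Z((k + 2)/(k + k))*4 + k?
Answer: -1129176/511 ≈ -2209.7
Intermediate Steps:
Z(D) = -D/8
z(k) = 5 - k + (2 + k)/(4*k) (z(k) = 5 - (-(k + 2)/(8*(k + k))*4 + k) = 5 - (-(2 + k)/(8*(2*k))*4 + k) = 5 - (-(2 + k)*1/(2*k)/8*4 + k) = 5 - (-(2 + k)/(16*k)*4 + k) = 5 - (-(2 + k)/(4*k) + k) = 5 - (k - (2 + k)/(4*k)) = 5 + (-k + (2 + k)/(4*k)) = 5 - k + (2 + k)/(4*k))
-31366/z(6 + 5*(-3)) = -31366/(21/4 + 1/(2*(6 + 5*(-3))) - (6 + 5*(-3))) = -31366/(21/4 + 1/(2*(6 - 15)) - (6 - 15)) = -31366/(21/4 + (½)/(-9) - 1*(-9)) = -31366/(21/4 + (½)*(-⅑) + 9) = -31366/(21/4 - 1/18 + 9) = -31366/511/36 = -31366*36/511 = -1129176/511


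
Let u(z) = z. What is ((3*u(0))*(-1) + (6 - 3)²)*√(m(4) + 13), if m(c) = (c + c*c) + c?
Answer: 9*√37 ≈ 54.745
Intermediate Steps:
m(c) = c² + 2*c (m(c) = (c + c²) + c = c² + 2*c)
((3*u(0))*(-1) + (6 - 3)²)*√(m(4) + 13) = ((3*0)*(-1) + (6 - 3)²)*√(4*(2 + 4) + 13) = (0*(-1) + 3²)*√(4*6 + 13) = (0 + 9)*√(24 + 13) = 9*√37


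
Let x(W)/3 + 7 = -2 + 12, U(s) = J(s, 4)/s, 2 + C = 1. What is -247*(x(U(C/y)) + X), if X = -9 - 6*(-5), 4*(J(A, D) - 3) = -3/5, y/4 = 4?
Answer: -7410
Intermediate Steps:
C = -1 (C = -2 + 1 = -1)
y = 16 (y = 4*4 = 16)
J(A, D) = 57/20 (J(A, D) = 3 + (-3/5)/4 = 3 + (-3*1/5)/4 = 3 + (1/4)*(-3/5) = 3 - 3/20 = 57/20)
U(s) = 57/(20*s)
x(W) = 9 (x(W) = -21 + 3*(-2 + 12) = -21 + 3*10 = -21 + 30 = 9)
X = 21 (X = -9 + 30 = 21)
-247*(x(U(C/y)) + X) = -247*(9 + 21) = -247*30 = -7410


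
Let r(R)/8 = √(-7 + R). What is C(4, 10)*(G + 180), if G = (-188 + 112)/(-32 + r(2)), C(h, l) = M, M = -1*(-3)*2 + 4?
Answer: 38180/21 + 95*I*√5/21 ≈ 1818.1 + 10.116*I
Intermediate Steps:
r(R) = 8*√(-7 + R)
M = 10 (M = 3*2 + 4 = 6 + 4 = 10)
C(h, l) = 10
G = -76/(-32 + 8*I*√5) (G = (-188 + 112)/(-32 + 8*√(-7 + 2)) = -76/(-32 + 8*√(-5)) = -76/(-32 + 8*(I*√5)) = -76/(-32 + 8*I*√5) ≈ 1.8095 + 1.0116*I)
C(4, 10)*(G + 180) = 10*((38/21 + 19*I*√5/42) + 180) = 10*(3818/21 + 19*I*√5/42) = 38180/21 + 95*I*√5/21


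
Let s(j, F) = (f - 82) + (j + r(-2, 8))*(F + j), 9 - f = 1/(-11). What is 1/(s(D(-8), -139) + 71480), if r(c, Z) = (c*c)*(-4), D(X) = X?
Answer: 11/824286 ≈ 1.3345e-5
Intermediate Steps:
r(c, Z) = -4*c**2 (r(c, Z) = c**2*(-4) = -4*c**2)
f = 100/11 (f = 9 - 1/(-11) = 9 - 1*(-1/11) = 9 + 1/11 = 100/11 ≈ 9.0909)
s(j, F) = -802/11 + (-16 + j)*(F + j) (s(j, F) = (100/11 - 82) + (j - 4*(-2)**2)*(F + j) = -802/11 + (j - 4*4)*(F + j) = -802/11 + (j - 16)*(F + j) = -802/11 + (-16 + j)*(F + j))
1/(s(D(-8), -139) + 71480) = 1/((-802/11 + (-8)**2 - 16*(-139) - 16*(-8) - 139*(-8)) + 71480) = 1/((-802/11 + 64 + 2224 + 128 + 1112) + 71480) = 1/(38006/11 + 71480) = 1/(824286/11) = 11/824286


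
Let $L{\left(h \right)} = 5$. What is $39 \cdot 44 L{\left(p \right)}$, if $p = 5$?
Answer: $8580$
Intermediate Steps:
$39 \cdot 44 L{\left(p \right)} = 39 \cdot 44 \cdot 5 = 1716 \cdot 5 = 8580$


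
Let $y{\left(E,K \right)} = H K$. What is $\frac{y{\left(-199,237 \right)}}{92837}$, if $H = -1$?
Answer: $- \frac{237}{92837} \approx -0.0025529$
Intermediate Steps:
$y{\left(E,K \right)} = - K$
$\frac{y{\left(-199,237 \right)}}{92837} = \frac{\left(-1\right) 237}{92837} = \left(-237\right) \frac{1}{92837} = - \frac{237}{92837}$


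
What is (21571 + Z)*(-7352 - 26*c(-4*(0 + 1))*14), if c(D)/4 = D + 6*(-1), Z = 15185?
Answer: 264937248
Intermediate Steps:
c(D) = -24 + 4*D (c(D) = 4*(D + 6*(-1)) = 4*(D - 6) = 4*(-6 + D) = -24 + 4*D)
(21571 + Z)*(-7352 - 26*c(-4*(0 + 1))*14) = (21571 + 15185)*(-7352 - 26*(-24 + 4*(-4*(0 + 1)))*14) = 36756*(-7352 - 26*(-24 + 4*(-4*1))*14) = 36756*(-7352 - 26*(-24 + 4*(-4))*14) = 36756*(-7352 - 26*(-24 - 16)*14) = 36756*(-7352 - 26*(-40)*14) = 36756*(-7352 + 1040*14) = 36756*(-7352 + 14560) = 36756*7208 = 264937248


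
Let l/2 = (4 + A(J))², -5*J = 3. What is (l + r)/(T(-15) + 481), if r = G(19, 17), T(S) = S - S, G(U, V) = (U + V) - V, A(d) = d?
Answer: 81/925 ≈ 0.087568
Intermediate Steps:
J = -⅗ (J = -⅕*3 = -⅗ ≈ -0.60000)
G(U, V) = U
l = 578/25 (l = 2*(4 - ⅗)² = 2*(17/5)² = 2*(289/25) = 578/25 ≈ 23.120)
T(S) = 0
r = 19
(l + r)/(T(-15) + 481) = (578/25 + 19)/(0 + 481) = (1053/25)/481 = (1053/25)*(1/481) = 81/925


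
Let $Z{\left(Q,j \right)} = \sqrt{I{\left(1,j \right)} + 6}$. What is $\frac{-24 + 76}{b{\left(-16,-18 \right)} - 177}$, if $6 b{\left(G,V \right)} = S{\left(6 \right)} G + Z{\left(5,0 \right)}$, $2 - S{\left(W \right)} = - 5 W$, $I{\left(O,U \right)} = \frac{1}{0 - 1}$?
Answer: $- \frac{491088}{2477471} - \frac{312 \sqrt{5}}{2477471} \approx -0.1985$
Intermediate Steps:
$I{\left(O,U \right)} = -1$ ($I{\left(O,U \right)} = \frac{1}{-1} = -1$)
$S{\left(W \right)} = 2 + 5 W$ ($S{\left(W \right)} = 2 - - 5 W = 2 + 5 W$)
$Z{\left(Q,j \right)} = \sqrt{5}$ ($Z{\left(Q,j \right)} = \sqrt{-1 + 6} = \sqrt{5}$)
$b{\left(G,V \right)} = \frac{\sqrt{5}}{6} + \frac{16 G}{3}$ ($b{\left(G,V \right)} = \frac{\left(2 + 5 \cdot 6\right) G + \sqrt{5}}{6} = \frac{\left(2 + 30\right) G + \sqrt{5}}{6} = \frac{32 G + \sqrt{5}}{6} = \frac{\sqrt{5} + 32 G}{6} = \frac{\sqrt{5}}{6} + \frac{16 G}{3}$)
$\frac{-24 + 76}{b{\left(-16,-18 \right)} - 177} = \frac{-24 + 76}{\left(\frac{\sqrt{5}}{6} + \frac{16}{3} \left(-16\right)\right) - 177} = \frac{52}{\left(\frac{\sqrt{5}}{6} - \frac{256}{3}\right) - 177} = \frac{52}{\left(- \frac{256}{3} + \frac{\sqrt{5}}{6}\right) - 177} = \frac{52}{- \frac{787}{3} + \frac{\sqrt{5}}{6}}$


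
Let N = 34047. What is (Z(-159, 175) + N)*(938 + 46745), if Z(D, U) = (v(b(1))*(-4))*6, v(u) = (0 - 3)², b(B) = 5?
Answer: 1613163573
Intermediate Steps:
v(u) = 9 (v(u) = (-3)² = 9)
Z(D, U) = -216 (Z(D, U) = (9*(-4))*6 = -36*6 = -216)
(Z(-159, 175) + N)*(938 + 46745) = (-216 + 34047)*(938 + 46745) = 33831*47683 = 1613163573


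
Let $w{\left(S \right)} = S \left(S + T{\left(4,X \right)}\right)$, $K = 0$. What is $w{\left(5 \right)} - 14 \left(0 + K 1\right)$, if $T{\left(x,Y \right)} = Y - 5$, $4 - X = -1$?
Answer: $25$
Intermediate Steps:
$X = 5$ ($X = 4 - -1 = 4 + 1 = 5$)
$T{\left(x,Y \right)} = -5 + Y$
$w{\left(S \right)} = S^{2}$ ($w{\left(S \right)} = S \left(S + \left(-5 + 5\right)\right) = S \left(S + 0\right) = S S = S^{2}$)
$w{\left(5 \right)} - 14 \left(0 + K 1\right) = 5^{2} - 14 \left(0 + 0 \cdot 1\right) = 25 - 14 \left(0 + 0\right) = 25 - 0 = 25 + 0 = 25$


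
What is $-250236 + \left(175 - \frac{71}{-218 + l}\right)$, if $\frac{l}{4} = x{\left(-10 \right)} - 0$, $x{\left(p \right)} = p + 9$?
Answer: $- \frac{55513471}{222} \approx -2.5006 \cdot 10^{5}$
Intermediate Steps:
$x{\left(p \right)} = 9 + p$
$l = -4$ ($l = 4 \left(\left(9 - 10\right) - 0\right) = 4 \left(-1 + 0\right) = 4 \left(-1\right) = -4$)
$-250236 + \left(175 - \frac{71}{-218 + l}\right) = -250236 + \left(175 - \frac{71}{-218 - 4}\right) = -250236 + \left(175 - \frac{71}{-222}\right) = -250236 + \left(175 - - \frac{71}{222}\right) = -250236 + \left(175 + \frac{71}{222}\right) = -250236 + \frac{38921}{222} = - \frac{55513471}{222}$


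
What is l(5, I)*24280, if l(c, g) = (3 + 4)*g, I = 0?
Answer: 0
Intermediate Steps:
l(c, g) = 7*g
l(5, I)*24280 = (7*0)*24280 = 0*24280 = 0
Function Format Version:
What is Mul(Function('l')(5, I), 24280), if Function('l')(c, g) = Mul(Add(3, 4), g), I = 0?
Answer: 0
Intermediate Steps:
Function('l')(c, g) = Mul(7, g)
Mul(Function('l')(5, I), 24280) = Mul(Mul(7, 0), 24280) = Mul(0, 24280) = 0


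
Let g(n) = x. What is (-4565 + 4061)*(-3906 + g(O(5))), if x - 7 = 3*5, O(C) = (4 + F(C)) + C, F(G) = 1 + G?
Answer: 1957536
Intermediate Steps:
O(C) = 5 + 2*C (O(C) = (4 + (1 + C)) + C = (5 + C) + C = 5 + 2*C)
x = 22 (x = 7 + 3*5 = 7 + 15 = 22)
g(n) = 22
(-4565 + 4061)*(-3906 + g(O(5))) = (-4565 + 4061)*(-3906 + 22) = -504*(-3884) = 1957536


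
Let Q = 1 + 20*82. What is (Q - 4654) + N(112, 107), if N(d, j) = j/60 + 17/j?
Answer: -19330991/6420 ≈ -3011.1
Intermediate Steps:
N(d, j) = 17/j + j/60 (N(d, j) = j*(1/60) + 17/j = j/60 + 17/j = 17/j + j/60)
Q = 1641 (Q = 1 + 1640 = 1641)
(Q - 4654) + N(112, 107) = (1641 - 4654) + (17/107 + (1/60)*107) = -3013 + (17*(1/107) + 107/60) = -3013 + (17/107 + 107/60) = -3013 + 12469/6420 = -19330991/6420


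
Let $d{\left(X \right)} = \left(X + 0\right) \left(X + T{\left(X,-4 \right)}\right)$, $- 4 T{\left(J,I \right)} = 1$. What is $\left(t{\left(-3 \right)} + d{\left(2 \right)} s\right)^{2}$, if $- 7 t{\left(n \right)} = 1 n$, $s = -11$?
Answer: $\frac{284089}{196} \approx 1449.4$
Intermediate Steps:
$T{\left(J,I \right)} = - \frac{1}{4}$ ($T{\left(J,I \right)} = \left(- \frac{1}{4}\right) 1 = - \frac{1}{4}$)
$t{\left(n \right)} = - \frac{n}{7}$ ($t{\left(n \right)} = - \frac{1 n}{7} = - \frac{n}{7}$)
$d{\left(X \right)} = X \left(- \frac{1}{4} + X\right)$ ($d{\left(X \right)} = \left(X + 0\right) \left(X - \frac{1}{4}\right) = X \left(- \frac{1}{4} + X\right)$)
$\left(t{\left(-3 \right)} + d{\left(2 \right)} s\right)^{2} = \left(\left(- \frac{1}{7}\right) \left(-3\right) + 2 \left(- \frac{1}{4} + 2\right) \left(-11\right)\right)^{2} = \left(\frac{3}{7} + 2 \cdot \frac{7}{4} \left(-11\right)\right)^{2} = \left(\frac{3}{7} + \frac{7}{2} \left(-11\right)\right)^{2} = \left(\frac{3}{7} - \frac{77}{2}\right)^{2} = \left(- \frac{533}{14}\right)^{2} = \frac{284089}{196}$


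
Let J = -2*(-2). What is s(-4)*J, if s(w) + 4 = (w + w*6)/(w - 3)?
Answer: 0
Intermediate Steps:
J = 4
s(w) = -4 + 7*w/(-3 + w) (s(w) = -4 + (w + w*6)/(w - 3) = -4 + (w + 6*w)/(-3 + w) = -4 + (7*w)/(-3 + w) = -4 + 7*w/(-3 + w))
s(-4)*J = (3*(4 - 4)/(-3 - 4))*4 = (3*0/(-7))*4 = (3*(-⅐)*0)*4 = 0*4 = 0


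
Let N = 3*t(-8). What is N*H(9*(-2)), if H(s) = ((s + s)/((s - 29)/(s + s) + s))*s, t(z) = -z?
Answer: -559872/601 ≈ -931.57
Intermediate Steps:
H(s) = 2*s²/(s + (-29 + s)/(2*s)) (H(s) = ((2*s)/((-29 + s)/((2*s)) + s))*s = ((2*s)/((-29 + s)*(1/(2*s)) + s))*s = ((2*s)/((-29 + s)/(2*s) + s))*s = ((2*s)/(s + (-29 + s)/(2*s)))*s = (2*s/(s + (-29 + s)/(2*s)))*s = 2*s²/(s + (-29 + s)/(2*s)))
N = 24 (N = 3*(-1*(-8)) = 3*8 = 24)
N*H(9*(-2)) = 24*(4*(9*(-2))³/(-29 + 9*(-2) + 2*(9*(-2))²)) = 24*(4*(-18)³/(-29 - 18 + 2*(-18)²)) = 24*(4*(-5832)/(-29 - 18 + 2*324)) = 24*(4*(-5832)/(-29 - 18 + 648)) = 24*(4*(-5832)/601) = 24*(4*(-5832)*(1/601)) = 24*(-23328/601) = -559872/601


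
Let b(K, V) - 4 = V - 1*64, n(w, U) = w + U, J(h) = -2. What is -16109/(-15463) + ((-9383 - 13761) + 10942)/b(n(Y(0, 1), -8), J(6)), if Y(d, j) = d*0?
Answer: 94839142/479353 ≈ 197.85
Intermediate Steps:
Y(d, j) = 0
n(w, U) = U + w
b(K, V) = -60 + V (b(K, V) = 4 + (V - 1*64) = 4 + (V - 64) = 4 + (-64 + V) = -60 + V)
-16109/(-15463) + ((-9383 - 13761) + 10942)/b(n(Y(0, 1), -8), J(6)) = -16109/(-15463) + ((-9383 - 13761) + 10942)/(-60 - 2) = -16109*(-1/15463) + (-23144 + 10942)/(-62) = 16109/15463 - 12202*(-1/62) = 16109/15463 + 6101/31 = 94839142/479353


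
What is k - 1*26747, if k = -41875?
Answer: -68622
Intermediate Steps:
k - 1*26747 = -41875 - 1*26747 = -41875 - 26747 = -68622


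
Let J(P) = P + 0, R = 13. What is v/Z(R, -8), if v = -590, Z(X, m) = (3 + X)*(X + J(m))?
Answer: -59/8 ≈ -7.3750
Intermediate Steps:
J(P) = P
Z(X, m) = (3 + X)*(X + m)
v/Z(R, -8) = -590/(13² + 3*13 + 3*(-8) + 13*(-8)) = -590/(169 + 39 - 24 - 104) = -590/80 = -590*1/80 = -59/8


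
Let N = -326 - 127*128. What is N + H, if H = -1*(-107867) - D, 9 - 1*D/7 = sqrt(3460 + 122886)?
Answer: 91222 + 7*sqrt(126346) ≈ 93710.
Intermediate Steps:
D = 63 - 7*sqrt(126346) (D = 63 - 7*sqrt(3460 + 122886) = 63 - 7*sqrt(126346) ≈ -2425.2)
N = -16582 (N = -326 - 16256 = -16582)
H = 107804 + 7*sqrt(126346) (H = -1*(-107867) - (63 - 7*sqrt(126346)) = 107867 + (-63 + 7*sqrt(126346)) = 107804 + 7*sqrt(126346) ≈ 1.1029e+5)
N + H = -16582 + (107804 + 7*sqrt(126346)) = 91222 + 7*sqrt(126346)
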